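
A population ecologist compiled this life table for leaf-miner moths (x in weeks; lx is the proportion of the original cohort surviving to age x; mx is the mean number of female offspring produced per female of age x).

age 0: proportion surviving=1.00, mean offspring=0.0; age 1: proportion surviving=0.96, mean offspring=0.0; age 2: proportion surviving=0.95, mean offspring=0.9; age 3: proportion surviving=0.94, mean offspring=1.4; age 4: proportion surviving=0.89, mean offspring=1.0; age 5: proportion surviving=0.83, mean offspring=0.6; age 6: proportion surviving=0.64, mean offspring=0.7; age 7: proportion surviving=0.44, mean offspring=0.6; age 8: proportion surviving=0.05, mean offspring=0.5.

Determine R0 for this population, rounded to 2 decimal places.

4.30

lx·mx by age: 0, 0, 0.855, 1.316, 0.89, 0.498, 0.448, 0.264, 0.025
R0 = Σ lx·mx = 4.296 → 4.30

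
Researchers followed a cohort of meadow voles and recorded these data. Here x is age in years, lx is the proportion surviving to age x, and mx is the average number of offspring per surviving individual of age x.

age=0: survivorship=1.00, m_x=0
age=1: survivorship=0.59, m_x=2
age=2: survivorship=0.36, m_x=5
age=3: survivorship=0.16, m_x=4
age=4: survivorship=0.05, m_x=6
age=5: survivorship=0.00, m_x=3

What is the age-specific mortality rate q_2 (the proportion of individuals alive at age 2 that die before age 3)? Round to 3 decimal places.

0.556

q_2 = (l_2 − l_3) / l_2 = (0.36 − 0.16) / 0.36
     = 0.2 / 0.36 = 0.555556… → 0.556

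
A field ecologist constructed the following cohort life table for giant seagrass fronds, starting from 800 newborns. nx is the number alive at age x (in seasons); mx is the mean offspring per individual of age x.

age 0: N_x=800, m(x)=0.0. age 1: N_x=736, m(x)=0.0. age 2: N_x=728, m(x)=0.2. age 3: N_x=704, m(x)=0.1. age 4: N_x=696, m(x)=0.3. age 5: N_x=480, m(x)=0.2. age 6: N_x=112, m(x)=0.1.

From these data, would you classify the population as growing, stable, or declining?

declining

lx = nx/n0 = nx/800: 1, 0.92, 0.91, 0.88, 0.87, 0.6, 0.14
R0 = Σ lx·mx = 0 + 0 + 0.182 + 0.088 + 0.261 + 0.12 + 0.014 = 0.665
R0 < 1, so the population is declining.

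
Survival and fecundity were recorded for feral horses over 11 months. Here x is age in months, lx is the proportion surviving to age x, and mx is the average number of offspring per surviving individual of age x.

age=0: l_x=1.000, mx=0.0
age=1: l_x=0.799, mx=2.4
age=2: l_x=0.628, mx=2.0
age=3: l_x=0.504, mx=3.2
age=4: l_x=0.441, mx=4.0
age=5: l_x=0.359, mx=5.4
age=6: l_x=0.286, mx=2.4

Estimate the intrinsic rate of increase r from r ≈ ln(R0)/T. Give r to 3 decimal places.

0.675

R0 = Σ lx·mx = 0 + 1.9176 + 1.256 + 1.6128 + 1.764 + 1.9386 + 0.6864 = 9.1754
Σ x·lx·mx = 30.1354; T = 30.1354/9.1754 = 3.28437…
r ≈ ln(R0)/T = ln(9.1754)/3.28437… = 0.67487… → 0.675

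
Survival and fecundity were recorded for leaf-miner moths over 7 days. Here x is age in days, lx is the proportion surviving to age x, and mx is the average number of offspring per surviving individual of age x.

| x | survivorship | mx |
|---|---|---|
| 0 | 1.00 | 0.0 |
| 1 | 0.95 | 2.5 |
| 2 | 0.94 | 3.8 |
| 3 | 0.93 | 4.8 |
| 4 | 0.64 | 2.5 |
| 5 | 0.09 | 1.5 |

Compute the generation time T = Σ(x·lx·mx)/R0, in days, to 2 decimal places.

2.47

lx·mx: 0, 2.375, 3.572, 4.464, 1.6, 0.135 → R0 = 12.146
x·lx·mx: 0, 2.375, 7.144, 13.392, 6.4, 0.675 → Σ = 29.986
T = 29.986 / 12.146 = 2.468796… → 2.47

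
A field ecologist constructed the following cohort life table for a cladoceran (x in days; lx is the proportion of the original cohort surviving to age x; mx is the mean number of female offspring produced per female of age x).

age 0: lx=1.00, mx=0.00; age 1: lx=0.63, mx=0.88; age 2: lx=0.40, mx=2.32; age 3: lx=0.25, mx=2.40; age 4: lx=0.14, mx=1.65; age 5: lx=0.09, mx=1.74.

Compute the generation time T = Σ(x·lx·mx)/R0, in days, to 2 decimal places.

2.40

lx·mx: 0, 0.5544, 0.928, 0.6, 0.231, 0.1566 → R0 = 2.47
x·lx·mx: 0, 0.5544, 1.856, 1.8, 0.924, 0.783 → Σ = 5.9174
T = 5.9174 / 2.47 = 2.395709… → 2.40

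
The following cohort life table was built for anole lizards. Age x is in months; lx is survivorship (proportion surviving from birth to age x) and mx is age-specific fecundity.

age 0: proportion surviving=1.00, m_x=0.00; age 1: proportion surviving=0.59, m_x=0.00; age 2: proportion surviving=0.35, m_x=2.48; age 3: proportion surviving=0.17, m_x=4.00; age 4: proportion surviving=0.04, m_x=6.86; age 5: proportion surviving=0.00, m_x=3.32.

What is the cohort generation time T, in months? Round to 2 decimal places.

lx·mx: 0, 0, 0.868, 0.68, 0.2744, 0 → R0 = 1.8224
x·lx·mx: 0, 0, 1.736, 2.04, 1.0976, 0 → Σ = 4.8736
T = 4.8736 / 1.8224 = 2.674276… → 2.67

2.67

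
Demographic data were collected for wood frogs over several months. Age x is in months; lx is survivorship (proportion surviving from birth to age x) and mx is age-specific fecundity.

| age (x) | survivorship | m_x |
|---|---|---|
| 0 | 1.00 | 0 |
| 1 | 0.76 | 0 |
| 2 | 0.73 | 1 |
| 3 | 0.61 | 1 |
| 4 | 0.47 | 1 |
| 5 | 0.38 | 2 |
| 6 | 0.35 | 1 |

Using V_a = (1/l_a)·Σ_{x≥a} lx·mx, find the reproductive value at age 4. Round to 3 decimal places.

3.362

lx·mx for x ≥ 4: 0.47, 0.76, 0.35 → sum = 1.58
V_4 = 1.58 / l_4 = 1.58 / 0.47 = 3.361702… → 3.362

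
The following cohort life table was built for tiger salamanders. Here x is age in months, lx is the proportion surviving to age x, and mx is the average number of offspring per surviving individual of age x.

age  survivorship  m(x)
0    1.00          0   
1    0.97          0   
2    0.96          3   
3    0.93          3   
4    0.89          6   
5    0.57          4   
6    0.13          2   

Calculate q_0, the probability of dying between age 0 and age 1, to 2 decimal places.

q_0 = (l_0 − l_1) / l_0 = (1 − 0.97) / 1
     = 0.03 / 1 = 0.03 → 0.03

0.03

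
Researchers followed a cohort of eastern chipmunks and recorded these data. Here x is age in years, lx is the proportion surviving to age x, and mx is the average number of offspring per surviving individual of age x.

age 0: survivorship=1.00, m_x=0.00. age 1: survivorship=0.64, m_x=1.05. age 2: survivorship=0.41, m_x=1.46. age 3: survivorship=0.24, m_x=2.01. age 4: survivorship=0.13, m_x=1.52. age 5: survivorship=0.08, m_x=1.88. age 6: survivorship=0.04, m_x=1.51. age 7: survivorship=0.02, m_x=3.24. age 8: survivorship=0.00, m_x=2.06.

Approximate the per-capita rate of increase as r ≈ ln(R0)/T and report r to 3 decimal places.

0.314

R0 = Σ lx·mx = 0 + 0.672 + 0.5986 + 0.4824 + 0.1976 + 0.1504 + 0.0604 + 0.0648 + 0 = 2.2262
Σ x·lx·mx = 5.6748; T = 5.6748/2.2262 = 2.5491…
r ≈ ln(R0)/T = ln(2.2262)/2.5491… = 0.31395… → 0.314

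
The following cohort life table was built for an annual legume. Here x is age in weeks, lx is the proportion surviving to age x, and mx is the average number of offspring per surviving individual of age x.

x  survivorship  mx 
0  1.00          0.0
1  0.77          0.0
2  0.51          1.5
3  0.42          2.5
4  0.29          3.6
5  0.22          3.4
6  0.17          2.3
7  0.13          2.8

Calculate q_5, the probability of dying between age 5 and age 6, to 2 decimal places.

q_5 = (l_5 − l_6) / l_5 = (0.22 − 0.17) / 0.22
     = 0.05 / 0.22 = 0.227273… → 0.23

0.23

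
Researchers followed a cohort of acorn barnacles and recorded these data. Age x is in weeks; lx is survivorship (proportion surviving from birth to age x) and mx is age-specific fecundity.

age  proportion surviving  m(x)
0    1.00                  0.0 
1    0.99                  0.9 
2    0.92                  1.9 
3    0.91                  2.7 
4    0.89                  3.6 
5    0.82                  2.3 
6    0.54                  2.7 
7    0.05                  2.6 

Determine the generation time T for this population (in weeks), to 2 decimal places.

lx·mx: 0, 0.891, 1.748, 2.457, 3.204, 1.886, 1.458, 0.13 → R0 = 11.774
x·lx·mx: 0, 0.891, 3.496, 7.371, 12.816, 9.43, 8.748, 0.91 → Σ = 43.662
T = 43.662 / 11.774 = 3.70834… → 3.71

3.71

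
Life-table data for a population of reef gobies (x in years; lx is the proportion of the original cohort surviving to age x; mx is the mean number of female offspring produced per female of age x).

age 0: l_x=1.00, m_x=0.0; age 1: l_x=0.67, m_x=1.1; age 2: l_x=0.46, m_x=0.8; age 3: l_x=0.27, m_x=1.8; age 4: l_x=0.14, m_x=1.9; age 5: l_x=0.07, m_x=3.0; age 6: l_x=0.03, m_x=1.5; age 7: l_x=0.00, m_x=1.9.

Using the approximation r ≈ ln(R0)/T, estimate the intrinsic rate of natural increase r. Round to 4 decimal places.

0.2971

R0 = Σ lx·mx = 0 + 0.737 + 0.368 + 0.486 + 0.266 + 0.21 + 0.045 + 0 = 2.112
Σ x·lx·mx = 5.315; T = 5.315/2.112 = 2.51657…
r ≈ ln(R0)/T = ln(2.112)/2.51657… = 0.297085… → 0.2971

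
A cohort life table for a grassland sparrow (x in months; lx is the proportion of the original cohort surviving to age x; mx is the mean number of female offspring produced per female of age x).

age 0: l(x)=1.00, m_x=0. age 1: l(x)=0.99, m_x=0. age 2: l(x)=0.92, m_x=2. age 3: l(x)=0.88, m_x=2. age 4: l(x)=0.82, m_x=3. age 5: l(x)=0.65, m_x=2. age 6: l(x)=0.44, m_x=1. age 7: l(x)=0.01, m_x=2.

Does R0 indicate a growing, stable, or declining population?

R0 = Σ lx·mx = 0 + 0 + 1.84 + 1.76 + 2.46 + 1.3 + 0.44 + 0.02 = 7.82
R0 > 1, so the population is growing.

growing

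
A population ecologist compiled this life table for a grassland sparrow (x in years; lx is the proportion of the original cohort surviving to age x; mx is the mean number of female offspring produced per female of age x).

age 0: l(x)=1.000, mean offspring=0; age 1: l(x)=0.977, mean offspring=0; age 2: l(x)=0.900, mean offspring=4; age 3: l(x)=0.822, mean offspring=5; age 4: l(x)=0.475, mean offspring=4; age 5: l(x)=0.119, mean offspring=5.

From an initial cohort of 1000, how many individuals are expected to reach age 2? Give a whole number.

900

Expected survivors = N0 · l_2 = 1000 × 0.900 = 900 → 900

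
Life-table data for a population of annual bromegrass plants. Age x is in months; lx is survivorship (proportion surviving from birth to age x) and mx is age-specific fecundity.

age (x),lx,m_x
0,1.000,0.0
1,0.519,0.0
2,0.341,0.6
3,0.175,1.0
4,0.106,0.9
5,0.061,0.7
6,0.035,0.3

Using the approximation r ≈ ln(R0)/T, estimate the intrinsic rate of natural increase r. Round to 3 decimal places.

R0 = Σ lx·mx = 0 + 0 + 0.2046 + 0.175 + 0.0954 + 0.0427 + 0.0105 = 0.5282
Σ x·lx·mx = 1.5923; T = 1.5923/0.5282 = 3.01458…
r ≈ ln(R0)/T = ln(0.5282)/3.01458… = -0.21173… → -0.212

-0.212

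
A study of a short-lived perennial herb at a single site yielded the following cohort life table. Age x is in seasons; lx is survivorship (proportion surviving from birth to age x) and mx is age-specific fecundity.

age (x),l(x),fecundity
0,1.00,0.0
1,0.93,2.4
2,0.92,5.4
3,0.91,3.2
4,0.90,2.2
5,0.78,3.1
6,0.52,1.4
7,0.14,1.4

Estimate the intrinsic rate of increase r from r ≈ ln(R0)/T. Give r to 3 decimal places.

R0 = Σ lx·mx = 0 + 2.232 + 4.968 + 2.912 + 1.98 + 2.418 + 0.728 + 0.196 = 15.434
Σ x·lx·mx = 46.654; T = 46.654/15.434 = 3.02281…
r ≈ ln(R0)/T = ln(15.434)/3.02281… = 0.90531… → 0.905

0.905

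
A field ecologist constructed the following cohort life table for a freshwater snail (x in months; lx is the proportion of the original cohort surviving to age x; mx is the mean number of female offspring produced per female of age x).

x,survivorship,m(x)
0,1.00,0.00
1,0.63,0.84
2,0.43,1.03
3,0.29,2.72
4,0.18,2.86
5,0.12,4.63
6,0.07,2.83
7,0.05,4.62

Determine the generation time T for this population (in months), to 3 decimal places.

3.504

lx·mx: 0, 0.5292, 0.4429, 0.7888, 0.5148, 0.5556, 0.1981, 0.231 → R0 = 3.2604
x·lx·mx: 0, 0.5292, 0.8858, 2.3664, 2.0592, 2.778, 1.1886, 1.617 → Σ = 11.4242
T = 11.4242 / 3.2604 = 3.503926… → 3.504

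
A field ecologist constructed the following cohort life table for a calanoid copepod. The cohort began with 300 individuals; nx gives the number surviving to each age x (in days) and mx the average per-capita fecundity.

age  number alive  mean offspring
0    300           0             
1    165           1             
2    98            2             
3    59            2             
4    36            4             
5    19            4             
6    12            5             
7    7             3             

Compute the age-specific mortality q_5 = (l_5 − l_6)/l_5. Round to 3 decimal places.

0.368

lx = nx/n0 = nx/300: 1, 0.55, 0.32667…, 0.19667…, 0.12, 0.06333…, 0.04, 0.02333…
q_5 = (l_5 − l_6) / l_5 = (0.063333… − 0.04) / 0.063333…
     = 0.023333… / 0.063333… = 0.368421… → 0.368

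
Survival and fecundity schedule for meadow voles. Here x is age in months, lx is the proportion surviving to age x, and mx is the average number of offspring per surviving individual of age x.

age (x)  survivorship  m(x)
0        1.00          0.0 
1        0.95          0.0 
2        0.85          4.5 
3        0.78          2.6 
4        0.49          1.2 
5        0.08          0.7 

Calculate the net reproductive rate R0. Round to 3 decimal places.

6.497

lx·mx by age: 0, 0, 3.825, 2.028, 0.588, 0.056
R0 = Σ lx·mx = 6.497 → 6.497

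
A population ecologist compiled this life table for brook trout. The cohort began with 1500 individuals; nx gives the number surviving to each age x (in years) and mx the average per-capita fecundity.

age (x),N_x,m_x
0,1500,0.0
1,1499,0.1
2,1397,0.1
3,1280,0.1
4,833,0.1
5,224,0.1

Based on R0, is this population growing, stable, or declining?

lx = nx/n0 = nx/1500: 1, 0.99933…, 0.93133…, 0.85333…, 0.55533…, 0.14933…
R0 = Σ lx·mx = 0 + 0.099933… + 0.093133… + 0.085333… + 0.055533… + 0.014933… = 0.348867…
R0 < 1, so the population is declining.

declining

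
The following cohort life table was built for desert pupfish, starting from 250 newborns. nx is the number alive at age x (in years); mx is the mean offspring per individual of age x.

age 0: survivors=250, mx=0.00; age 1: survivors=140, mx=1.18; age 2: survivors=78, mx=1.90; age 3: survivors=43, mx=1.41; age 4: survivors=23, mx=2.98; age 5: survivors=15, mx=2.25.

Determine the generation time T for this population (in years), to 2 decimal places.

lx = nx/n0 = nx/250: 1, 0.56, 0.312, 0.172, 0.092, 0.06
lx·mx: 0, 0.6608, 0.5928, 0.24252, 0.27416, 0.135 → R0 = 1.90528
x·lx·mx: 0, 0.6608, 1.1856, 0.72756, 1.09664, 0.675 → Σ = 4.3456
T = 4.3456 / 1.90528 = 2.28082… → 2.28

2.28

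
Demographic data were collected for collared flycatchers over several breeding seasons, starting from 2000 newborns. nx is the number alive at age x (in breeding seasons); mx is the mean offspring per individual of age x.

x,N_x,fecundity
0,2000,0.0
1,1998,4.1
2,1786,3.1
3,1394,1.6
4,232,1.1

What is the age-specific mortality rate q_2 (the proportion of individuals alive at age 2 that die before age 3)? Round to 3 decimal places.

0.219

lx = nx/n0 = nx/2000: 1, 0.999, 0.893, 0.697, 0.116
q_2 = (l_2 − l_3) / l_2 = (0.893 − 0.697) / 0.893
     = 0.196 / 0.893 = 0.219485… → 0.219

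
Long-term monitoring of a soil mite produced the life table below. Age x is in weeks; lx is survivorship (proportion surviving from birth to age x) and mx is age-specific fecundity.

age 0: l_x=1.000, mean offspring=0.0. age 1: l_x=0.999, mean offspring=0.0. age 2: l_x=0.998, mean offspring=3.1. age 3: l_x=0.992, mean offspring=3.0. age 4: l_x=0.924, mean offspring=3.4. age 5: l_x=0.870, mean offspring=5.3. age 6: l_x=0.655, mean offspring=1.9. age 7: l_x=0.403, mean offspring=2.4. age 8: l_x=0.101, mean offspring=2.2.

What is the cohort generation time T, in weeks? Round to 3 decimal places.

4.106

lx·mx: 0, 0, 3.0938, 2.976, 3.1416, 4.611, 1.2445, 0.9672, 0.2222 → R0 = 16.2563
x·lx·mx: 0, 0, 6.1876, 8.928, 12.5664, 23.055, 7.467, 6.7704, 1.7776 → Σ = 66.752
T = 66.752 / 16.2563 = 4.106223… → 4.106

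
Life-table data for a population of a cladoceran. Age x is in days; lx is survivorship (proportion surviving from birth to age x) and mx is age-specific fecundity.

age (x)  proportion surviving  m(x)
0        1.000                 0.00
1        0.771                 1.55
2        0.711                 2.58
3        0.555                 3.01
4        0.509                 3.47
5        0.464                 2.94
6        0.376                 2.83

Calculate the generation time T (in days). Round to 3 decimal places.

3.389

lx·mx: 0, 1.19505, 1.83438, 1.67055, 1.76623, 1.36416, 1.06408 → R0 = 8.89445
x·lx·mx: 0, 1.19505, 3.66876, 5.01165, 7.06492, 6.8208, 6.38448 → Σ = 30.14566
T = 30.14566 / 8.89445 = 3.389266… → 3.389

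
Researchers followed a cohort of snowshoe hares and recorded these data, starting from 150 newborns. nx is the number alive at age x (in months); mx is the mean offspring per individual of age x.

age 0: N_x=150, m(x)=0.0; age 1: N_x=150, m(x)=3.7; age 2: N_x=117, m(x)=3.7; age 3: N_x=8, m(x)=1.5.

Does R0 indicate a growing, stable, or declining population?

growing

lx = nx/n0 = nx/150: 1, 1, 0.78, 0.05333…
R0 = Σ lx·mx = 0 + 3.7 + 2.886 + 0.08… = 6.666…
R0 > 1, so the population is growing.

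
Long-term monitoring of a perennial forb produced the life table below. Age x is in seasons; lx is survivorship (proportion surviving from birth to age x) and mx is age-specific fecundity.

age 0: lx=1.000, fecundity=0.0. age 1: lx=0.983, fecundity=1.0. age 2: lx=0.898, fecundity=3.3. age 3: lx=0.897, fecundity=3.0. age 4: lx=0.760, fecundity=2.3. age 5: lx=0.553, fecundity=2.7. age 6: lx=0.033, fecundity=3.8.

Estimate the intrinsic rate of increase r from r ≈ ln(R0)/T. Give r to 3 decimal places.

0.763

R0 = Σ lx·mx = 0 + 0.983 + 2.9634 + 2.691 + 1.748 + 1.4931 + 0.1254 = 10.0039
Σ x·lx·mx = 30.1927; T = 30.1927/10.0039 = 3.01809…
r ≈ ln(R0)/T = ln(10.0039)/3.01809… = 0.76306… → 0.763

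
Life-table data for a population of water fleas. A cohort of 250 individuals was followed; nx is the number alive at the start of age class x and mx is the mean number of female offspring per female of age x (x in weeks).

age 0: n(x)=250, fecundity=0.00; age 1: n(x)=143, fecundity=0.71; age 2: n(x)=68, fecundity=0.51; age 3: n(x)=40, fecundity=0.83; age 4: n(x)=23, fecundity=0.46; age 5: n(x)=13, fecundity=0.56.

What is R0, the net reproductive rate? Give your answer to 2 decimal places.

lx = nx/n0 = nx/250: 1, 0.572, 0.272, 0.16, 0.092, 0.052
lx·mx by age: 0, 0.40612, 0.13872, 0.1328, 0.04232, 0.02912
R0 = Σ lx·mx = 0.74908 → 0.75

0.75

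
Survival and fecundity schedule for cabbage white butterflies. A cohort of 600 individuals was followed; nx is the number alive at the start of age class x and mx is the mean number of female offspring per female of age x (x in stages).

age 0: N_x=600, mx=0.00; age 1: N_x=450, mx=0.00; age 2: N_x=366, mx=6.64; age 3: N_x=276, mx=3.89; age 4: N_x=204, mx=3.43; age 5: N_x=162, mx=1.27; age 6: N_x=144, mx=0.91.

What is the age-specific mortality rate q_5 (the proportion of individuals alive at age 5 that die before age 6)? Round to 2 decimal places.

lx = nx/n0 = nx/600: 1, 0.75, 0.61, 0.46, 0.34, 0.27, 0.24
q_5 = (l_5 − l_6) / l_5 = (0.27 − 0.24) / 0.27
     = 0.03 / 0.27 = 0.111111… → 0.11

0.11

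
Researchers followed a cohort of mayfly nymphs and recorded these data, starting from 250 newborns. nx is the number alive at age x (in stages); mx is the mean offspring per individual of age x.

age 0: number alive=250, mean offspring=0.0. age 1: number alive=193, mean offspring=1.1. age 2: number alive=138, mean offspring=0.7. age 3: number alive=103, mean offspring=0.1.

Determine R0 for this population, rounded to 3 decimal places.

1.277

lx = nx/n0 = nx/250: 1, 0.772, 0.552, 0.412
lx·mx by age: 0, 0.8492, 0.3864, 0.0412
R0 = Σ lx·mx = 1.2768 → 1.277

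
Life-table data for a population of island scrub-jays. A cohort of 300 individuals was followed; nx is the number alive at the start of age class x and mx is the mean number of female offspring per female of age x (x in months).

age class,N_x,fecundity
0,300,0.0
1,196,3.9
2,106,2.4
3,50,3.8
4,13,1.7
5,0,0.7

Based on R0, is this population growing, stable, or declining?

growing

lx = nx/n0 = nx/300: 1, 0.65333…, 0.35333…, 0.16667…, 0.04333…, 0
R0 = Σ lx·mx = 0 + 2.548… + 0.848… + 0.633333… + 0.073667… + 0 = 4.103…
R0 > 1, so the population is growing.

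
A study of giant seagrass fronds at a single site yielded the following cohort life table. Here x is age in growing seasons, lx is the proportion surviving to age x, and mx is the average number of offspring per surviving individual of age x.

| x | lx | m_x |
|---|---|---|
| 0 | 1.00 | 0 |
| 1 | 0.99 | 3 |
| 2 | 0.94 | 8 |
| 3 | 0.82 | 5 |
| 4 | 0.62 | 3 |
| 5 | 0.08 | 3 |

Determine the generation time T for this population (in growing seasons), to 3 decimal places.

2.334

lx·mx: 0, 2.97, 7.52, 4.1, 1.86, 0.24 → R0 = 16.69
x·lx·mx: 0, 2.97, 15.04, 12.3, 7.44, 1.2 → Σ = 38.95
T = 38.95 / 16.69 = 2.333733… → 2.334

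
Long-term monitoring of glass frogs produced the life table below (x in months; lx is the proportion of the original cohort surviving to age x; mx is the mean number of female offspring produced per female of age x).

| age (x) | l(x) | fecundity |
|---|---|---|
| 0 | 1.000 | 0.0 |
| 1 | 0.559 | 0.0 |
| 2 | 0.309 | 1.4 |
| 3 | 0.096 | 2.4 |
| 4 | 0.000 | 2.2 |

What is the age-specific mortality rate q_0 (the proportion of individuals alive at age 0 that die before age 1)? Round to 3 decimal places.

0.441

q_0 = (l_0 − l_1) / l_0 = (1 − 0.559) / 1
     = 0.441 / 1 = 0.441 → 0.441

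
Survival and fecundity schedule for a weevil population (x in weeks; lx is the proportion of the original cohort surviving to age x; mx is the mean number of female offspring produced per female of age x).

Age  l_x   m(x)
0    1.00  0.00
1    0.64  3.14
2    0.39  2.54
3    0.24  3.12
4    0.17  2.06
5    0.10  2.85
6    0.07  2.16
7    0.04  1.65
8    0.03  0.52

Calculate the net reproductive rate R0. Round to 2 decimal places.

lx·mx by age: 0, 2.0096, 0.9906, 0.7488, 0.3502, 0.285, 0.1512, 0.066, 0.0156
R0 = Σ lx·mx = 4.617 → 4.62

4.62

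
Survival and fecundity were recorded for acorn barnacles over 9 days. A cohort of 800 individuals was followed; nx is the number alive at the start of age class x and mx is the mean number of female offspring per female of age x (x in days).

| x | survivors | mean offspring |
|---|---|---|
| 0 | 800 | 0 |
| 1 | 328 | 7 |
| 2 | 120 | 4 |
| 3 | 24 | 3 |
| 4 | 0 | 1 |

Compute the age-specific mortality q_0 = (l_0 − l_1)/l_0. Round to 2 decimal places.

lx = nx/n0 = nx/800: 1, 0.41, 0.15, 0.03, 0
q_0 = (l_0 − l_1) / l_0 = (1 − 0.41) / 1
     = 0.59 / 1 = 0.59 → 0.59

0.59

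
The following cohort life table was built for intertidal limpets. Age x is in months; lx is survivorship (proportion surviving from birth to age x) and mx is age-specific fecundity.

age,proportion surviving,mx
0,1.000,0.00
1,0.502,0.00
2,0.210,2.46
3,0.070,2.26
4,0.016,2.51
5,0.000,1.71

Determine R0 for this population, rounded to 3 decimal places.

lx·mx by age: 0, 0, 0.5166, 0.1582, 0.04016, 0
R0 = Σ lx·mx = 0.71496 → 0.715

0.715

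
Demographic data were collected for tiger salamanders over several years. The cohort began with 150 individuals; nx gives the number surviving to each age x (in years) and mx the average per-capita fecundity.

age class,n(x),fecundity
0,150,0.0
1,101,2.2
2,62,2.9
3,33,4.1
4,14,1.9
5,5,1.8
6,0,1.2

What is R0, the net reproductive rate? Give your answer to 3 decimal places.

lx = nx/n0 = nx/150: 1, 0.67333…, 0.41333…, 0.22, 0.09333…, 0.03333…, 0
lx·mx by age: 0, 1.481333…, 1.198667…, 0.902, 0.177333…, 0.06…, 0
R0 = Σ lx·mx = 3.819333… → 3.819

3.819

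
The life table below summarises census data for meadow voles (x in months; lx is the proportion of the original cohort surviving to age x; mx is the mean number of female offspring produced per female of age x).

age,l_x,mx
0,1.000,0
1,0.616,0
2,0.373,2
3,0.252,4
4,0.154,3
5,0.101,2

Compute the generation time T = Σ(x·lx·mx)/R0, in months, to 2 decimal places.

3.05

lx·mx: 0, 0, 0.746, 1.008, 0.462, 0.202 → R0 = 2.418
x·lx·mx: 0, 0, 1.492, 3.024, 1.848, 1.01 → Σ = 7.374
T = 7.374 / 2.418 = 3.049628… → 3.05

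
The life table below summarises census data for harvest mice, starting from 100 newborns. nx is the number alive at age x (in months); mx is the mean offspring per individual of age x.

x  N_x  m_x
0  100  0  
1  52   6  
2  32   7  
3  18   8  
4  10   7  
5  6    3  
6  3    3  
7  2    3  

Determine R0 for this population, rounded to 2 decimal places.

7.83

lx = nx/n0 = nx/100: 1, 0.52, 0.32, 0.18, 0.1, 0.06, 0.03, 0.02
lx·mx by age: 0, 3.12, 2.24, 1.44, 0.7, 0.18, 0.09, 0.06
R0 = Σ lx·mx = 7.83 → 7.83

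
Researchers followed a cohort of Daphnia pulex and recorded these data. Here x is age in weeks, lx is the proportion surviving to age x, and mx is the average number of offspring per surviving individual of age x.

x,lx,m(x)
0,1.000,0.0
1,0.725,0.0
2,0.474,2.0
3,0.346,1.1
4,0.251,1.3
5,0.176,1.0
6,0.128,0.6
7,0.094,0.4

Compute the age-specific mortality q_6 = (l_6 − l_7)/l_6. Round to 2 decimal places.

0.27

q_6 = (l_6 − l_7) / l_6 = (0.128 − 0.094) / 0.128
     = 0.034 / 0.128 = 0.265625 → 0.27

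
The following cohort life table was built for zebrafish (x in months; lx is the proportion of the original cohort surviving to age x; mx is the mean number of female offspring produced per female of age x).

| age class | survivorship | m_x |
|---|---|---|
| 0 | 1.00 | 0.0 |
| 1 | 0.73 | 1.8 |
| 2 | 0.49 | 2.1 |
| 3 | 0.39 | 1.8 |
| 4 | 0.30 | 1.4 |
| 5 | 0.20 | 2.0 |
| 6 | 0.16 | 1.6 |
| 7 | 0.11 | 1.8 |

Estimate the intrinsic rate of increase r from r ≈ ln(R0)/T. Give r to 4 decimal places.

0.5231

R0 = Σ lx·mx = 0 + 1.314 + 1.029 + 0.702 + 0.42 + 0.4 + 0.256 + 0.198 = 4.319
Σ x·lx·mx = 12.08; T = 12.08/4.319 = 2.79694…
r ≈ ln(R0)/T = ln(4.319)/2.79694… = 0.523079… → 0.5231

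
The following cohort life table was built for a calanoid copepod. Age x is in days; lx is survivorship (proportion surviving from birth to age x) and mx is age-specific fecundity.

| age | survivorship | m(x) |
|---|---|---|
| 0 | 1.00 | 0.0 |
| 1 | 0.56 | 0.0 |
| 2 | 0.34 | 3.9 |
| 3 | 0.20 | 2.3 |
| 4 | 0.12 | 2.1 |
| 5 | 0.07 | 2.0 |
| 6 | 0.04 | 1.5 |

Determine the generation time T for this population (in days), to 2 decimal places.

2.73

lx·mx: 0, 0, 1.326, 0.46, 0.252, 0.14, 0.06 → R0 = 2.238
x·lx·mx: 0, 0, 2.652, 1.38, 1.008, 0.7, 0.36 → Σ = 6.1
T = 6.1 / 2.238 = 2.725648… → 2.73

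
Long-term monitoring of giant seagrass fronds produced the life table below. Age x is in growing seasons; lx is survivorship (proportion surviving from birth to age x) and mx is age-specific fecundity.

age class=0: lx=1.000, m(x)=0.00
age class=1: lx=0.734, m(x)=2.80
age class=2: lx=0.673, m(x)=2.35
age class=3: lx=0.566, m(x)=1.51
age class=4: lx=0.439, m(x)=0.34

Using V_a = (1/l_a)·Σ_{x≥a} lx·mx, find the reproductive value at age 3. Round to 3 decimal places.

lx·mx for x ≥ 3: 0.85466, 0.14926 → sum = 1.00392
V_3 = 1.00392 / l_3 = 1.00392 / 0.566 = 1.77371… → 1.774

1.774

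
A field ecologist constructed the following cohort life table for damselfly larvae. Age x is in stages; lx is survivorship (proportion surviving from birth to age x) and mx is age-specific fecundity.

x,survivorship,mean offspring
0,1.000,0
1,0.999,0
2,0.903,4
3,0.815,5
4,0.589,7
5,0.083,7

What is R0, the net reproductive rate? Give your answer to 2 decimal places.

12.39

lx·mx by age: 0, 0, 3.612, 4.075, 4.123, 0.581
R0 = Σ lx·mx = 12.391 → 12.39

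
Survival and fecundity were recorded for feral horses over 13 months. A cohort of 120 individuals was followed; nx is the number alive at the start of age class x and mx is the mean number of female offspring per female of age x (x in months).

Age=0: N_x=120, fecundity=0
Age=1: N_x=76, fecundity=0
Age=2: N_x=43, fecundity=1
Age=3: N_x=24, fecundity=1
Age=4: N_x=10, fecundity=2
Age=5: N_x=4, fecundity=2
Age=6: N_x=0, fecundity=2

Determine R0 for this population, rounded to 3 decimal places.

0.792

lx = nx/n0 = nx/120: 1, 0.63333…, 0.35833…, 0.2, 0.08333…, 0.03333…, 0
lx·mx by age: 0, 0, 0.358333…, 0.2, 0.166667…, 0.066667…, 0
R0 = Σ lx·mx = 0.791667… → 0.792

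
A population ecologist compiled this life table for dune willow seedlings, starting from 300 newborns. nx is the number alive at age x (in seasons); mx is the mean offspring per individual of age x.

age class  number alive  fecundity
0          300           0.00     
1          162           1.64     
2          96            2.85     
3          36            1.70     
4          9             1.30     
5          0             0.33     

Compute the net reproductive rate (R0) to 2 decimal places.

2.04

lx = nx/n0 = nx/300: 1, 0.54, 0.32, 0.12, 0.03, 0
lx·mx by age: 0, 0.8856, 0.912, 0.204, 0.039, 0
R0 = Σ lx·mx = 2.0406 → 2.04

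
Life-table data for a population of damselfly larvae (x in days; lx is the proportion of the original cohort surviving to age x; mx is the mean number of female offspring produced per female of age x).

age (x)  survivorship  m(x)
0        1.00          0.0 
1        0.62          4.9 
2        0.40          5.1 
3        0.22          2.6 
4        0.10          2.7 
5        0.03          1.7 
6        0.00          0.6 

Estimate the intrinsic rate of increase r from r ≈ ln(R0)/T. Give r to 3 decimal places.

1.049

R0 = Σ lx·mx = 0 + 3.038 + 2.04 + 0.572 + 0.27 + 0.051 + 0 = 5.971
Σ x·lx·mx = 10.169; T = 10.169/5.971 = 1.70306…
r ≈ ln(R0)/T = ln(5.971)/1.70306… = 1.04923… → 1.049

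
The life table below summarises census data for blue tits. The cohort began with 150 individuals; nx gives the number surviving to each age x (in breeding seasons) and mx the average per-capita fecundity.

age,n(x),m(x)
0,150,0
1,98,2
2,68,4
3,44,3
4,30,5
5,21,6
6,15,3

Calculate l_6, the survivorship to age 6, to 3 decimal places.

l_6 = n_6/n_0 = 15/150 = 0.1 → 0.100

0.100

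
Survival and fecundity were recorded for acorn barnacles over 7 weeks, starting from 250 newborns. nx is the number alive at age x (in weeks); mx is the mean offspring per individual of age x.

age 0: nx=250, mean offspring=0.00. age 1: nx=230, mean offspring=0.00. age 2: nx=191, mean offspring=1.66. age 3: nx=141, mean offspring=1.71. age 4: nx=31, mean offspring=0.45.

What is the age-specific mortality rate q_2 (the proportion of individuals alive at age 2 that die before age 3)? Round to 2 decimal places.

0.26

lx = nx/n0 = nx/250: 1, 0.92, 0.764, 0.564, 0.124
q_2 = (l_2 − l_3) / l_2 = (0.764 − 0.564) / 0.764
     = 0.2 / 0.764 = 0.26178… → 0.26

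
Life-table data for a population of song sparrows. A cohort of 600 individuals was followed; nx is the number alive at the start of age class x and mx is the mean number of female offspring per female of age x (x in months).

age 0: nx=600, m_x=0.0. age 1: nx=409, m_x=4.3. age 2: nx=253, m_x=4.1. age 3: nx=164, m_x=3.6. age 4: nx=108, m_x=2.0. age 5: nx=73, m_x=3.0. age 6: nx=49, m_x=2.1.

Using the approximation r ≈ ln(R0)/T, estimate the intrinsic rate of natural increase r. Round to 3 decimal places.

lx = nx/n0 = nx/600: 1, 0.68167…, 0.42167…, 0.27333…, 0.18, 0.12167…, 0.08167…
R0 = Σ lx·mx = 0 + 2.93117… + 1.72883… + 0.984… + 0.36 + 0.365… + 0.1715… = 6.5405…
Σ x·lx·mx = 13.634833…; T = 13.634833…/6.5405… = 2.08468…
r ≈ ln(R0)/T = ln(6.5405…)/2.08468… = 0.90087… → 0.901

0.901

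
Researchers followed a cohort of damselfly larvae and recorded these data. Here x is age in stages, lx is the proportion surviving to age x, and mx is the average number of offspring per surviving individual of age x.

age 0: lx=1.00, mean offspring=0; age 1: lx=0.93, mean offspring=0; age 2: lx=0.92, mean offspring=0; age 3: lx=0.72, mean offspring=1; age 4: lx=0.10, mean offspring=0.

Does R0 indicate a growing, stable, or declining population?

R0 = Σ lx·mx = 0 + 0 + 0 + 0.72 + 0 = 0.72
R0 < 1, so the population is declining.

declining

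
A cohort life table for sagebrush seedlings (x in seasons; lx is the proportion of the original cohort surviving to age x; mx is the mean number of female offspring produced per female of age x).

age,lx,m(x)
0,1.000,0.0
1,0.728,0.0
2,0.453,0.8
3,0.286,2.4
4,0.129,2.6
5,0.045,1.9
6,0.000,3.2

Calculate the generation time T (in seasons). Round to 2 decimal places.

lx·mx: 0, 0, 0.3624, 0.6864, 0.3354, 0.0855, 0 → R0 = 1.4697
x·lx·mx: 0, 0, 0.7248, 2.0592, 1.3416, 0.4275, 0 → Σ = 4.5531
T = 4.5531 / 1.4697 = 3.097979… → 3.10

3.10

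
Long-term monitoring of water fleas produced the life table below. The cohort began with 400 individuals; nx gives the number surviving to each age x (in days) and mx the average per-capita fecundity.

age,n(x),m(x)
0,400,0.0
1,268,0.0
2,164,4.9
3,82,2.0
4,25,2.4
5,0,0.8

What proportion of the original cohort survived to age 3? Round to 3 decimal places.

l_3 = n_3/n_0 = 82/400 = 0.205 → 0.205

0.205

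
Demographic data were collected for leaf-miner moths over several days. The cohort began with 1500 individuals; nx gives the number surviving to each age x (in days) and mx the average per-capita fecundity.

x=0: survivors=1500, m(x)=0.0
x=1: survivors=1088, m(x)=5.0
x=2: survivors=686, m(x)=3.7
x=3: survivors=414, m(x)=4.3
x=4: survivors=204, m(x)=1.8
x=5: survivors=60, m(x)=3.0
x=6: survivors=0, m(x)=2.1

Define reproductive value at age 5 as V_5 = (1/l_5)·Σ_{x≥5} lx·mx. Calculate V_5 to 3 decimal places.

3.000

lx = nx/n0 = nx/1500: 1, 0.72533…, 0.45733…, 0.276, 0.136, 0.04, 0
lx·mx for x ≥ 5: 0.12, 0 → sum = 0.12
V_5 = 0.12 / l_5 = 0.12 / 0.04 = 3 → 3.000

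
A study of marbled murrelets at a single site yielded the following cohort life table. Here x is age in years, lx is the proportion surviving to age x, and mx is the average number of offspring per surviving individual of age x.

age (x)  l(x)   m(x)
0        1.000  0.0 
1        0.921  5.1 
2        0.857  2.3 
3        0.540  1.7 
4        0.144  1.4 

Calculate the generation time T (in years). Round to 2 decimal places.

1.57

lx·mx: 0, 4.6971, 1.9711, 0.918, 0.2016 → R0 = 7.7878
x·lx·mx: 0, 4.6971, 3.9422, 2.754, 0.8064 → Σ = 12.1997
T = 12.1997 / 7.7878 = 1.566514… → 1.57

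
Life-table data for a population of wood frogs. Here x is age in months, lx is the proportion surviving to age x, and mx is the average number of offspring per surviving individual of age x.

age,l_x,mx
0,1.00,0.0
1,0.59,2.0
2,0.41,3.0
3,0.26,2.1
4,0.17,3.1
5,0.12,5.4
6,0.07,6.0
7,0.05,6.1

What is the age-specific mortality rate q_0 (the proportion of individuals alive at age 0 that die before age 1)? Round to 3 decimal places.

0.410

q_0 = (l_0 − l_1) / l_0 = (1 − 0.59) / 1
     = 0.41 / 1 = 0.41 → 0.410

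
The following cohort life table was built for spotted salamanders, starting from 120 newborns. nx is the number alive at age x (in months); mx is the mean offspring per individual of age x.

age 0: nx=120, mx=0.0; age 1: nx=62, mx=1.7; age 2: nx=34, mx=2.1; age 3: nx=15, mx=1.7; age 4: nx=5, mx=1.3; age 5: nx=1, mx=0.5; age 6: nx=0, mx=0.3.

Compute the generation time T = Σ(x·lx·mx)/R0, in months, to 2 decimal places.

1.69

lx = nx/n0 = nx/120: 1, 0.51667…, 0.28333…, 0.125, 0.04167…, 0.00833…, 0
lx·mx: 0, 0.878333…, 0.595…, 0.2125, 0.054167…, 0.004167…, 0 → R0 = 1.744167…
x·lx·mx: 0, 0.878333…, 1.19…, 0.6375, 0.216667…, 0.020833…, 0 → Σ = 2.943333…
T = 2.943333… / 1.744167… = 1.68753… → 1.69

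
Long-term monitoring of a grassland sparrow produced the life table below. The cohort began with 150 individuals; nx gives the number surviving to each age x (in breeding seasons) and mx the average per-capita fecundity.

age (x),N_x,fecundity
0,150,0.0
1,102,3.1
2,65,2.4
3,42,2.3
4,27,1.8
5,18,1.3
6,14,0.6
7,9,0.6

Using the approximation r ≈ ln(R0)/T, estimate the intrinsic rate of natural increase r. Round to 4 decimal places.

0.7320

lx = nx/n0 = nx/150: 1, 0.68, 0.43333…, 0.28, 0.18, 0.12, 0.09333…, 0.06
R0 = Σ lx·mx = 0 + 2.108 + 1.04… + 0.644 + 0.324 + 0.156 + 0.056… + 0.036 = 4.364…
Σ x·lx·mx = 8.784…; T = 8.784…/4.364… = 2.01283…
r ≈ ln(R0)/T = ln(4.364…)/2.01283… = 0.731998… → 0.7320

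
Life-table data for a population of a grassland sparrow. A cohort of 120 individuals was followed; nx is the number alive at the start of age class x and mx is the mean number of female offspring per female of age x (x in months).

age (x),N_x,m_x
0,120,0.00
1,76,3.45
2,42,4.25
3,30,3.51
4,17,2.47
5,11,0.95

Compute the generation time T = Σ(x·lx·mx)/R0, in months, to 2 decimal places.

1.93

lx = nx/n0 = nx/120: 1, 0.63333…, 0.35, 0.25, 0.14167…, 0.09167…
lx·mx: 0, 2.185…, 1.4875, 0.8775, 0.349917…, 0.087083… → R0 = 4.987…
x·lx·mx: 0, 2.185…, 2.975, 2.6325, 1.399667…, 0.435417… → Σ = 9.627583…
T = 9.627583… / 4.987… = 1.930536… → 1.93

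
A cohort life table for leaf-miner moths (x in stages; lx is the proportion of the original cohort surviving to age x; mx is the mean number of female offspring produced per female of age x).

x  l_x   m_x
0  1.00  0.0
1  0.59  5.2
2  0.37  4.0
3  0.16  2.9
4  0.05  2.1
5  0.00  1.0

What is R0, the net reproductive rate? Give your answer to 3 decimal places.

5.117

lx·mx by age: 0, 3.068, 1.48, 0.464, 0.105, 0
R0 = Σ lx·mx = 5.117 → 5.117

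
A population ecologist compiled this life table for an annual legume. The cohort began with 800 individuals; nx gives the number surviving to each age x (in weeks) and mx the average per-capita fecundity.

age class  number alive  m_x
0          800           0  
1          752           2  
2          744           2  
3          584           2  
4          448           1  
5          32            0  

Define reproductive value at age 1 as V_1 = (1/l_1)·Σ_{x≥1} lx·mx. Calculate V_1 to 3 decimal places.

lx = nx/n0 = nx/800: 1, 0.94, 0.93, 0.73, 0.56, 0.04
lx·mx for x ≥ 1: 1.88, 1.86, 1.46, 0.56, 0 → sum = 5.76
V_1 = 5.76 / l_1 = 5.76 / 0.94 = 6.12766… → 6.128

6.128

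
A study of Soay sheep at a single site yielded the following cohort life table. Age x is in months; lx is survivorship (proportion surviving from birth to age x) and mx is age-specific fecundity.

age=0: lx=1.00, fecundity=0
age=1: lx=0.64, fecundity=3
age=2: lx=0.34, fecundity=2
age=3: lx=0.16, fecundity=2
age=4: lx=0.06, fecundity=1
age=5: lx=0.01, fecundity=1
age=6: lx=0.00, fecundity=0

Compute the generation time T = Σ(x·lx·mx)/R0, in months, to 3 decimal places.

lx·mx: 0, 1.92, 0.68, 0.32, 0.06, 0.01, 0 → R0 = 2.99
x·lx·mx: 0, 1.92, 1.36, 0.96, 0.24, 0.05, 0 → Σ = 4.53
T = 4.53 / 2.99 = 1.51505… → 1.515

1.515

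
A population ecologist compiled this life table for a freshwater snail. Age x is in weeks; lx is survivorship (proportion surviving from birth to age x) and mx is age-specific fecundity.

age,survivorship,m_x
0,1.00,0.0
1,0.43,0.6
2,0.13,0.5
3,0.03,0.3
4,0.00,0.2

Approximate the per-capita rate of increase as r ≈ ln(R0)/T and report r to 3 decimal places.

R0 = Σ lx·mx = 0 + 0.258 + 0.065 + 0.009 + 0 = 0.332
Σ x·lx·mx = 0.415; T = 0.415/0.332 = 1.25
r ≈ ln(R0)/T = ln(0.332)/1.25 = -0.8821… → -0.882

-0.882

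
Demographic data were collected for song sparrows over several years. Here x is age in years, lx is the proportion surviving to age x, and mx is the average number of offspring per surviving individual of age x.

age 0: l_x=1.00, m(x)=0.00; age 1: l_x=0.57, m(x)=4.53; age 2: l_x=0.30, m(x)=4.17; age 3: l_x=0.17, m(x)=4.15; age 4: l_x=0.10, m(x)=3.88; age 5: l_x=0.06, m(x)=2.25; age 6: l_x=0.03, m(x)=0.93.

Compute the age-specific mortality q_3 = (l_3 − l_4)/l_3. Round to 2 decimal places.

q_3 = (l_3 − l_4) / l_3 = (0.17 − 0.1) / 0.17
     = 0.07 / 0.17 = 0.411765… → 0.41

0.41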